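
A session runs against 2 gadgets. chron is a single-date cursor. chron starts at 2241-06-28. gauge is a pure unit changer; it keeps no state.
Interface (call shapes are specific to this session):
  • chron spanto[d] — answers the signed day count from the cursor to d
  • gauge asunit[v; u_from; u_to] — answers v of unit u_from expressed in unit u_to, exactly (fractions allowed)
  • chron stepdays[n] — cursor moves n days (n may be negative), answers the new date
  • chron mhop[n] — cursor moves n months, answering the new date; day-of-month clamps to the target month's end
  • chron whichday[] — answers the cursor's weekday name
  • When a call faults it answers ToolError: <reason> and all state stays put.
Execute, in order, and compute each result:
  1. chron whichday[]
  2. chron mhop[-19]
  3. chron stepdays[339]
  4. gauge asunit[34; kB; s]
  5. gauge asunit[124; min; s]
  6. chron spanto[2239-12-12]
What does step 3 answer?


Answer: 2240-11-01

Derivation:
% 1. chron whichday() -> Monday
% 2. chron mhop(-19) -> 2239-11-28
% 3. chron stepdays(339) -> 2240-11-01
% 4. gauge asunit(34, kB, s) -> ToolError: incompatible units
% 5. gauge asunit(124, min, s) -> 7440
% 6. chron spanto(2239-12-12) -> -325


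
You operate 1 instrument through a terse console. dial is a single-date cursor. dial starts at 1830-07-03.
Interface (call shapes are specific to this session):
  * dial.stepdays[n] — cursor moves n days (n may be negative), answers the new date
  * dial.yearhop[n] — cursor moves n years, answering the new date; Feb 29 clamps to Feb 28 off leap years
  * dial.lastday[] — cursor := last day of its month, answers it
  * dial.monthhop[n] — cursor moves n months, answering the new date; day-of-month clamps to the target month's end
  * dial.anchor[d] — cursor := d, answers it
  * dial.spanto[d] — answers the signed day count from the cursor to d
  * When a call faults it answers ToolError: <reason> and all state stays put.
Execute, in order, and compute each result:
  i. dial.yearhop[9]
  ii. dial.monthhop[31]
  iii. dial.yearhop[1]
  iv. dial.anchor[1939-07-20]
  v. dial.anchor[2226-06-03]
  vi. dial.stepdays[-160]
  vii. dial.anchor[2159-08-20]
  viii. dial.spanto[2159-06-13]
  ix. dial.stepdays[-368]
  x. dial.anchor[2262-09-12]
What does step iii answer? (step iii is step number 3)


==> dial.yearhop(n: 9)
<== 1839-07-03
==> dial.monthhop(n: 31)
<== 1842-02-03
==> dial.yearhop(n: 1)
<== 1843-02-03
==> dial.anchor(d: 1939-07-20)
<== 1939-07-20
==> dial.anchor(d: 2226-06-03)
<== 2226-06-03
==> dial.stepdays(n: -160)
<== 2225-12-25
==> dial.anchor(d: 2159-08-20)
<== 2159-08-20
==> dial.spanto(d: 2159-06-13)
<== -68
==> dial.stepdays(n: -368)
<== 2158-08-17
==> dial.anchor(d: 2262-09-12)
<== 2262-09-12

Answer: 1843-02-03


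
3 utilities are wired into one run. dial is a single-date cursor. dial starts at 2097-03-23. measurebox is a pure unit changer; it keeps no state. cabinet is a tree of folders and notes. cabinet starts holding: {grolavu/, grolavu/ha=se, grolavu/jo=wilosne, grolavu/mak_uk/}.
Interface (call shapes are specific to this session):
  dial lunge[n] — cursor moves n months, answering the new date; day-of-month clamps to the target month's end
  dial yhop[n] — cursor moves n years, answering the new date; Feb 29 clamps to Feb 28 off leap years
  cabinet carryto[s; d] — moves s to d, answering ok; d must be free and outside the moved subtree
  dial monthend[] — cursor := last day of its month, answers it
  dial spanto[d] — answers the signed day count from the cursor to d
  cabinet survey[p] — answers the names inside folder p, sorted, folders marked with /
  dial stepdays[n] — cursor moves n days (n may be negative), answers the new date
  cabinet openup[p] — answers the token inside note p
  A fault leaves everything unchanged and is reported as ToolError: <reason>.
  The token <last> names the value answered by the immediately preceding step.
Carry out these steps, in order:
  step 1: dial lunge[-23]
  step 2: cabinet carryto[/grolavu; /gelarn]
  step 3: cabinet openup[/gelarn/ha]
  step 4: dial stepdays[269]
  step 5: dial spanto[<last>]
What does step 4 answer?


Answer: 2096-01-17

Derivation:
·→ dial lunge(n: -23)
·← 2095-04-23
·→ cabinet carryto(s: /grolavu, d: /gelarn)
·← ok
·→ cabinet openup(p: /gelarn/ha)
·← se
·→ dial stepdays(n: 269)
·← 2096-01-17
·→ dial spanto(d: <last>)
·← 0


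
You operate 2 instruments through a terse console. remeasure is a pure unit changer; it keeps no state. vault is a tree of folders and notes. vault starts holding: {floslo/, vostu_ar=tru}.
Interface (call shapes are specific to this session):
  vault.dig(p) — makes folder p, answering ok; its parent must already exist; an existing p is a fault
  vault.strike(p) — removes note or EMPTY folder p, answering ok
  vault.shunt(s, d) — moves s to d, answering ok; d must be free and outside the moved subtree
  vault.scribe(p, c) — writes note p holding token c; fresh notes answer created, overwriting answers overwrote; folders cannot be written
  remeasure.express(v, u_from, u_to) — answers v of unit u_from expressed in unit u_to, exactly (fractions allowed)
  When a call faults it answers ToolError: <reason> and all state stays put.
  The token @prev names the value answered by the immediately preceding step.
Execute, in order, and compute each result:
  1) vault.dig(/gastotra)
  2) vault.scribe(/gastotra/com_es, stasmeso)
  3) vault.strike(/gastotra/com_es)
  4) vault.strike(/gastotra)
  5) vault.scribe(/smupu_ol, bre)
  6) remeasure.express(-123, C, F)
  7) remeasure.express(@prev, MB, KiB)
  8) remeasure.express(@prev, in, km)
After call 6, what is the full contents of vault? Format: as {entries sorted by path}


Answer: {floslo/, smupu_ol=bre, vostu_ar=tru}

Derivation:
==> dig(p: /gastotra)
<== ok
==> scribe(p: /gastotra/com_es, c: stasmeso)
<== created
==> strike(p: /gastotra/com_es)
<== ok
==> strike(p: /gastotra)
<== ok
==> scribe(p: /smupu_ol, c: bre)
<== created
==> express(v: -123, u_from: C, u_to: F)
<== -947/5
==> express(v: @prev, u_from: MB, u_to: KiB)
<== -2959375/16
==> express(v: @prev, u_from: in, u_to: km)
<== -120269/25600


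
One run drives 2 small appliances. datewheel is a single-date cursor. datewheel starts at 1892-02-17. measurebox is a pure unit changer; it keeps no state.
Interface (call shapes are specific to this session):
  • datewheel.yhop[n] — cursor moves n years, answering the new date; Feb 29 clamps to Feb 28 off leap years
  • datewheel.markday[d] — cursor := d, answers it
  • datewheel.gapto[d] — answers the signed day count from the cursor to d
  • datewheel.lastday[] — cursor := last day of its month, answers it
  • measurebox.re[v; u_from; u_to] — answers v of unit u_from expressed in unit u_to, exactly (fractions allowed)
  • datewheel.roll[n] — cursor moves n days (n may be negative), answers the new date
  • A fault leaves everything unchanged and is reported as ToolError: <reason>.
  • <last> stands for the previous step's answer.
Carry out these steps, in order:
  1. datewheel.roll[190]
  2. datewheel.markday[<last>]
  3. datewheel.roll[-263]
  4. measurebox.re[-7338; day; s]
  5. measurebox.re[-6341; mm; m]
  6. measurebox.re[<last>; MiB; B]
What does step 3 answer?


Answer: 1891-12-06

Derivation:
·→ datewheel.roll(n=190)
·← 1892-08-25
·→ datewheel.markday(d=<last>)
·← 1892-08-25
·→ datewheel.roll(n=-263)
·← 1891-12-06
·→ measurebox.re(v=-7338, u_from=day, u_to=s)
·← -634003200
·→ measurebox.re(v=-6341, u_from=mm, u_to=m)
·← -6341/1000
·→ measurebox.re(v=<last>, u_from=MiB, u_to=B)
·← -831127552/125


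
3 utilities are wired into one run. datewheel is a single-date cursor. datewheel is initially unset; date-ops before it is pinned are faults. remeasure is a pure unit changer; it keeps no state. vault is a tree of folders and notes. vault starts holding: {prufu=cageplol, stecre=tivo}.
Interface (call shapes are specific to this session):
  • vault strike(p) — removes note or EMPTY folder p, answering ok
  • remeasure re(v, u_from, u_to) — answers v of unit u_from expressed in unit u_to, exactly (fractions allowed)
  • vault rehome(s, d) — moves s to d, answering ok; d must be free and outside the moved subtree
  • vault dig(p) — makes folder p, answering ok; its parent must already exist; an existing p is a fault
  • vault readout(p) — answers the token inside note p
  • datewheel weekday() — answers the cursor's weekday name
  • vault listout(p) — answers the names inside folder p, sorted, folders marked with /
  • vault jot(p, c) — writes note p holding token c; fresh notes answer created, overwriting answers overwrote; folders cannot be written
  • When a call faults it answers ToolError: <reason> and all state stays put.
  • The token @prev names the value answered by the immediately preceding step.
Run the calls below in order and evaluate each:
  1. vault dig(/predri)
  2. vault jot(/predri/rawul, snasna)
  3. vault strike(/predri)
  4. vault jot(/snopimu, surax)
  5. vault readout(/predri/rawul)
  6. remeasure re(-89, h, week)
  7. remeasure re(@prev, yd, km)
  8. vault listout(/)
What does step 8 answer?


Answer: [predri/, prufu, snopimu, stecre]

Derivation:
$ vault dig p: /predri
:: ok
$ vault jot p: /predri/rawul c: snasna
:: created
$ vault strike p: /predri
:: ToolError: not empty
$ vault jot p: /snopimu c: surax
:: created
$ vault readout p: /predri/rawul
:: snasna
$ remeasure re v: -89 u_from: h u_to: week
:: -89/168
$ remeasure re v: @prev u_from: yd u_to: km
:: -33909/70000000
$ vault listout p: /
:: [predri/, prufu, snopimu, stecre]


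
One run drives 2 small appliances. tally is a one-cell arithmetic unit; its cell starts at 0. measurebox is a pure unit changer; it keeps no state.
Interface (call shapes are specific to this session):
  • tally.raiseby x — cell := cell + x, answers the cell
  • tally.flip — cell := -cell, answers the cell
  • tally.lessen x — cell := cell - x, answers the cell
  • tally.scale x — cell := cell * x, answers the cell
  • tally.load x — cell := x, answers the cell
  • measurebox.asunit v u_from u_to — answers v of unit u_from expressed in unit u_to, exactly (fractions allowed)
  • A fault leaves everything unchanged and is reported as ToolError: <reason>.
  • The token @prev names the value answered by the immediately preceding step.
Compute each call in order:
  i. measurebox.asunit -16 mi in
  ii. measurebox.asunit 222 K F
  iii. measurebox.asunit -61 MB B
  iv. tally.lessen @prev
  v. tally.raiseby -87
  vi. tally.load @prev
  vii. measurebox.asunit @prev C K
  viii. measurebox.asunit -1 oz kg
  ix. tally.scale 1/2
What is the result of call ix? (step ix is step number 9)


Answer: 60999913/2

Derivation:
% asunit(v='-16', u_from='mi', u_to='in') == -1013760
% asunit(v='222', u_from='K', u_to='F') == -6007/100
% asunit(v='-61', u_from='MB', u_to='B') == -61000000
% lessen(x='@prev') == 61000000
% raiseby(x='-87') == 60999913
% load(x='@prev') == 60999913
% asunit(v='@prev', u_from='C', u_to='K') == 1220003723/20
% asunit(v='-1', u_from='oz', u_to='kg') == -45359237/1600000000
% scale(x='1/2') == 60999913/2


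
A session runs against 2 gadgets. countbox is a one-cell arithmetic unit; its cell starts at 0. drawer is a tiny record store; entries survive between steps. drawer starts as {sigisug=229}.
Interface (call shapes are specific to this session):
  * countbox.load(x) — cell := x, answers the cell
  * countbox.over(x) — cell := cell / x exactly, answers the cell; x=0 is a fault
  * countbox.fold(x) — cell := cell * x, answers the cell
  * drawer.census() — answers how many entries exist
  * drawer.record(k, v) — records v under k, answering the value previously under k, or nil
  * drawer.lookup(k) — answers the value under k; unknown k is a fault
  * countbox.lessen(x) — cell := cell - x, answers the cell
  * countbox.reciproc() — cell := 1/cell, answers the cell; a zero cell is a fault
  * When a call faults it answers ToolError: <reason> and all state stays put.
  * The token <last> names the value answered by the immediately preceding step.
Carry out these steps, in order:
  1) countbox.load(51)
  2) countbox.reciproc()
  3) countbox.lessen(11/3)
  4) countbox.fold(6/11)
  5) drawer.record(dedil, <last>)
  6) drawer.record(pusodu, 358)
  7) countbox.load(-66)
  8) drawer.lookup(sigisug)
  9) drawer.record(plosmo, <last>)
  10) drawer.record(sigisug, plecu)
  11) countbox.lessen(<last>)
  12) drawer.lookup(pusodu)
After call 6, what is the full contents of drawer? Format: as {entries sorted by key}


Answer: {dedil=-372/187, pusodu=358, sigisug=229}

Derivation:
Then countbox.load passing x→51, → 51.
Now I run countbox.reciproc(), and see 1/51.
Next I call countbox.lessen passing x→11/3: -62/17.
Calling countbox.fold passing x→6/11, and observe -372/187.
Then drawer.record passing k→dedil, v→<last>, giving nil.
Next I call drawer.record passing k→pusodu, v→358, — result: nil.
Next I call countbox.load passing x→-66, → -66.
Invoking drawer.lookup passing k→sigisug, giving 229.
Calling drawer.record passing k→plosmo, v→<last>, giving nil.
I call drawer.record passing k→sigisug, v→plecu, which returns 229.
I invoke countbox.lessen passing x→<last>, and observe -295.
Calling drawer.lookup passing k→pusodu, which returns 358.


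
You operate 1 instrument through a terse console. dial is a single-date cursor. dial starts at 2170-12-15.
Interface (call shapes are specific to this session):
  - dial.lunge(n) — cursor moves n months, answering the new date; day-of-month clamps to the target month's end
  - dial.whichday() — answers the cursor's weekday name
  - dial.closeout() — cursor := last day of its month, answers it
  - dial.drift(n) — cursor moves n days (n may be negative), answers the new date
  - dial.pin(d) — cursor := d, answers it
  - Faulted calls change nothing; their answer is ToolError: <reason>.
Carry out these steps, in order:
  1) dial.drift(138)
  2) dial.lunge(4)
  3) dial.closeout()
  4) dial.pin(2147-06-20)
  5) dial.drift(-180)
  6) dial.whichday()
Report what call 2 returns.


Answer: 2171-09-02

Derivation:
I use dial.drift passing n=138: 2171-05-02.
Calling dial.lunge passing n=4: 2171-09-02.
Then dial.closeout(), giving 2171-09-30.
Using dial.pin passing d=2147-06-20, giving 2147-06-20.
Invoking dial.drift passing n=-180, and observe 2146-12-22.
Invoking dial.whichday, — result: Thursday.


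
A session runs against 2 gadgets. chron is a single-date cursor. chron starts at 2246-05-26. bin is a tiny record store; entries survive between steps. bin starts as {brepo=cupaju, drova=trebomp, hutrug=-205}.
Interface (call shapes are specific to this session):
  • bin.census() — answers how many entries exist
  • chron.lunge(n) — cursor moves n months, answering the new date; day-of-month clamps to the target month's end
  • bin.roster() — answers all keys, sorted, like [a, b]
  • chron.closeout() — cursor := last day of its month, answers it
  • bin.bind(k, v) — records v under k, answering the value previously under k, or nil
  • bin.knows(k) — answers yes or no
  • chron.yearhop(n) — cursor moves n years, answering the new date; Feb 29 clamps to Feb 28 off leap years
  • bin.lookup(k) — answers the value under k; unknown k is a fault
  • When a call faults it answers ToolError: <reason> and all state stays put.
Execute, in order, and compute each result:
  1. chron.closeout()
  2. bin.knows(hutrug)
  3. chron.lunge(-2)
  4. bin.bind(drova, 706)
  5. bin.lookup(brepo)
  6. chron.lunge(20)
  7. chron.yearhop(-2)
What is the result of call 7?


% chron.closeout
= 2246-05-31
% bin.knows k='hutrug'
= yes
% chron.lunge n='-2'
= 2246-03-31
% bin.bind k='drova' v='706'
= trebomp
% bin.lookup k='brepo'
= cupaju
% chron.lunge n='20'
= 2247-11-30
% chron.yearhop n='-2'
= 2245-11-30

Answer: 2245-11-30


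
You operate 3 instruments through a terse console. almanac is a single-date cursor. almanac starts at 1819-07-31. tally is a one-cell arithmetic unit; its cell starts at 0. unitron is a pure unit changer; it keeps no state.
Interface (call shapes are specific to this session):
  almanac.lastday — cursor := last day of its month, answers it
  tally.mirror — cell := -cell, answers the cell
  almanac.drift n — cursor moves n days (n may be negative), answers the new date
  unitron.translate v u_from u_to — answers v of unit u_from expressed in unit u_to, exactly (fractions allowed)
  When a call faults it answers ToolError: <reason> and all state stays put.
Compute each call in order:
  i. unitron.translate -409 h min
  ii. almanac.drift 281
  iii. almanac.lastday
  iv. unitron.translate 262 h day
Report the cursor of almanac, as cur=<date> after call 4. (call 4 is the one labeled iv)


Answer: cur=1820-05-31

Derivation:
>> unitron.translate(v='-409', u_from='h', u_to='min')
<< -24540
>> almanac.drift(n='281')
<< 1820-05-07
>> almanac.lastday()
<< 1820-05-31
>> unitron.translate(v='262', u_from='h', u_to='day')
<< 131/12


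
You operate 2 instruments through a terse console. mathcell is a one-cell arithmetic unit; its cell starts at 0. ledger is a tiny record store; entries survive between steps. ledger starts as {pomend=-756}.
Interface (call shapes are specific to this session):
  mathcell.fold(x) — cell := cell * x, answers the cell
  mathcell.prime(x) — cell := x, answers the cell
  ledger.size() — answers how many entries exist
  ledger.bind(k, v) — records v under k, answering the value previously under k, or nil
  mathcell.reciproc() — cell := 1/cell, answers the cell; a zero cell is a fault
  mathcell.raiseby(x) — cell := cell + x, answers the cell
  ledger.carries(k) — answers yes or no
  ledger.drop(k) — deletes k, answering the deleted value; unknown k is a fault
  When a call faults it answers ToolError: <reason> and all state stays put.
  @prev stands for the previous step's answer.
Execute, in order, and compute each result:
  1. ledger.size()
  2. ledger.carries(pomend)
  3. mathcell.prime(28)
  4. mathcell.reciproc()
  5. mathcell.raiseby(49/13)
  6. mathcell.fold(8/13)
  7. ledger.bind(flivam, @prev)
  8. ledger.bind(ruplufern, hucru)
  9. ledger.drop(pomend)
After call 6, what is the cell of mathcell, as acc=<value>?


·→ ledger.size()
·← 1
·→ ledger.carries(k=pomend)
·← yes
·→ mathcell.prime(x=28)
·← 28
·→ mathcell.reciproc()
·← 1/28
·→ mathcell.raiseby(x=49/13)
·← 1385/364
·→ mathcell.fold(x=8/13)
·← 2770/1183
·→ ledger.bind(k=flivam, v=@prev)
·← nil
·→ ledger.bind(k=ruplufern, v=hucru)
·← nil
·→ ledger.drop(k=pomend)
·← -756

Answer: acc=2770/1183


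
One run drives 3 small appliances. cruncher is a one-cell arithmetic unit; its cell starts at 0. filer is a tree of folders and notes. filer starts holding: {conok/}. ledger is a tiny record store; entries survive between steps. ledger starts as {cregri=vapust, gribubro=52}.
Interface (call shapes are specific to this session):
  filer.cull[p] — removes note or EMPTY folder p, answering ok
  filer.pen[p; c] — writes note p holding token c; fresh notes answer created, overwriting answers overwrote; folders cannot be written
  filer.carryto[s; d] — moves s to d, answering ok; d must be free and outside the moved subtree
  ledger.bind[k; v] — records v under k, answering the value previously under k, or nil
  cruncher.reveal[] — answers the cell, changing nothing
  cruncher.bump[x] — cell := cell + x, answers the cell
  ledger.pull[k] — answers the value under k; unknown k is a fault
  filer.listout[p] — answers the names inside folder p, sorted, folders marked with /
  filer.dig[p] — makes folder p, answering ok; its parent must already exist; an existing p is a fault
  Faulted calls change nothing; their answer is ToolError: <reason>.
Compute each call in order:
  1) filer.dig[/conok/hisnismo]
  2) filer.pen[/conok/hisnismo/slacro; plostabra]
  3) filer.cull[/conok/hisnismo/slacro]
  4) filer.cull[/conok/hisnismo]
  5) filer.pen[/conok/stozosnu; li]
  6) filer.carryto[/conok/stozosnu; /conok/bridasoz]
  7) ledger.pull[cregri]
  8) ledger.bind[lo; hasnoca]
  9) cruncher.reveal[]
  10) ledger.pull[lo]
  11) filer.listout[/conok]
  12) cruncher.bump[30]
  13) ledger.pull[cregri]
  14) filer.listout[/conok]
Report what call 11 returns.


Answer: [bridasoz]

Derivation:
-- 1. filer.dig(/conok/hisnismo) ~> ok
-- 2. filer.pen(/conok/hisnismo/slacro, plostabra) ~> created
-- 3. filer.cull(/conok/hisnismo/slacro) ~> ok
-- 4. filer.cull(/conok/hisnismo) ~> ok
-- 5. filer.pen(/conok/stozosnu, li) ~> created
-- 6. filer.carryto(/conok/stozosnu, /conok/bridasoz) ~> ok
-- 7. ledger.pull(cregri) ~> vapust
-- 8. ledger.bind(lo, hasnoca) ~> nil
-- 9. cruncher.reveal() ~> 0
-- 10. ledger.pull(lo) ~> hasnoca
-- 11. filer.listout(/conok) ~> [bridasoz]
-- 12. cruncher.bump(30) ~> 30
-- 13. ledger.pull(cregri) ~> vapust
-- 14. filer.listout(/conok) ~> [bridasoz]


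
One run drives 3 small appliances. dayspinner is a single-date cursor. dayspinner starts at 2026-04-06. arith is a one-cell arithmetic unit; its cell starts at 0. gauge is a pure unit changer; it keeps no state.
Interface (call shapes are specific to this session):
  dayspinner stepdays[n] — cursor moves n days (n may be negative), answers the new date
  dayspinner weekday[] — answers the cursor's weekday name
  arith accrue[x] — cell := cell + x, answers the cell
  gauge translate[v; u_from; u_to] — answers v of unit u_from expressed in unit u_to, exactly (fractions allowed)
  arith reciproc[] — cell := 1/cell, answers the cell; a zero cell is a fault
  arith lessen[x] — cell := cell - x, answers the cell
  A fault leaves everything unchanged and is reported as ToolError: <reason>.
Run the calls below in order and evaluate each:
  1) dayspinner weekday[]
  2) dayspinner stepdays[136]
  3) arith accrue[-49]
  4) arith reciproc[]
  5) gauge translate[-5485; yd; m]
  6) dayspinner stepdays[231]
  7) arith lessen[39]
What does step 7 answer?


Step: dayspinner weekday[]
Result: Monday
Step: dayspinner stepdays[n=136]
Result: 2026-08-20
Step: arith accrue[x=-49]
Result: -49
Step: arith reciproc[]
Result: -1/49
Step: gauge translate[v=-5485; u_from=yd; u_to=m]
Result: -1253871/250
Step: dayspinner stepdays[n=231]
Result: 2027-04-08
Step: arith lessen[x=39]
Result: -1912/49

Answer: -1912/49


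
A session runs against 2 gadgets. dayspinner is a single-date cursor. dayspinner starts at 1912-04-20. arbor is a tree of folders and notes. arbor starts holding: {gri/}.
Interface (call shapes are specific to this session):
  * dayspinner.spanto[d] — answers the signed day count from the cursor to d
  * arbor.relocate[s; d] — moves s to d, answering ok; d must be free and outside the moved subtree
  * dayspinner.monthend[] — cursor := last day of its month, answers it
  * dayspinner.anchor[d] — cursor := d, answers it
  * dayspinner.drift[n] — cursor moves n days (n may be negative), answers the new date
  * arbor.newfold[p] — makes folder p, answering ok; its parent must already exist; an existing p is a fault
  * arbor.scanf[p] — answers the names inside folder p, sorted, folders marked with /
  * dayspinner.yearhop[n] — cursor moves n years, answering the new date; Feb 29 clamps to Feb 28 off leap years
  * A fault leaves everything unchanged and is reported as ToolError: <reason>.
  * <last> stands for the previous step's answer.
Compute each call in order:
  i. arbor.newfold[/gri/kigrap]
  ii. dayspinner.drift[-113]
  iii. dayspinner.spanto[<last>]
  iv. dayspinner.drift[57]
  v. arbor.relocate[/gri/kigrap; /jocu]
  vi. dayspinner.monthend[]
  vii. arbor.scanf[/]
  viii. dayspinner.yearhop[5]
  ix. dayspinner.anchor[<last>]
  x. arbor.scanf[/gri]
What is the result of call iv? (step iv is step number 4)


Answer: 1912-02-24

Derivation:
-> newfold(p→/gri/kigrap)
<- ok
-> drift(n→-113)
<- 1911-12-29
-> spanto(d→<last>)
<- 0
-> drift(n→57)
<- 1912-02-24
-> relocate(s→/gri/kigrap, d→/jocu)
<- ok
-> monthend()
<- 1912-02-29
-> scanf(p→/)
<- [gri/, jocu/]
-> yearhop(n→5)
<- 1917-02-28
-> anchor(d→<last>)
<- 1917-02-28
-> scanf(p→/gri)
<- []


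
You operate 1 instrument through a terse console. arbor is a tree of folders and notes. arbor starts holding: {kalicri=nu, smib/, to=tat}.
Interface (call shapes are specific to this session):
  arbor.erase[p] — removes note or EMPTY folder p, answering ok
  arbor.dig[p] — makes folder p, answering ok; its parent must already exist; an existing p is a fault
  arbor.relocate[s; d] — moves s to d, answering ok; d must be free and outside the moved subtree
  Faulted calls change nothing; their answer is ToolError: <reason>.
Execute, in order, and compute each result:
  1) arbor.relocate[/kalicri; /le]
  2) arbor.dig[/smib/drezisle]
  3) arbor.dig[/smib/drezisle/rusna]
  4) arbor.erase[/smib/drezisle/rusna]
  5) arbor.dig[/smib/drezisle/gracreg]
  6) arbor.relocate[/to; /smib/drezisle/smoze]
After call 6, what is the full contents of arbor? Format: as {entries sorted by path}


I run relocate with s→/kalicri, d→/le, and observe ok.
Calling dig with p→/smib/drezisle, and observe ok.
Then dig with p→/smib/drezisle/rusna, yielding ok.
Calling erase with p→/smib/drezisle/rusna, → ok.
I call dig with p→/smib/drezisle/gracreg, — result: ok.
Next I call relocate with s→/to, d→/smib/drezisle/smoze, which returns ok.

Answer: {le=nu, smib/, smib/drezisle/, smib/drezisle/gracreg/, smib/drezisle/smoze=tat}


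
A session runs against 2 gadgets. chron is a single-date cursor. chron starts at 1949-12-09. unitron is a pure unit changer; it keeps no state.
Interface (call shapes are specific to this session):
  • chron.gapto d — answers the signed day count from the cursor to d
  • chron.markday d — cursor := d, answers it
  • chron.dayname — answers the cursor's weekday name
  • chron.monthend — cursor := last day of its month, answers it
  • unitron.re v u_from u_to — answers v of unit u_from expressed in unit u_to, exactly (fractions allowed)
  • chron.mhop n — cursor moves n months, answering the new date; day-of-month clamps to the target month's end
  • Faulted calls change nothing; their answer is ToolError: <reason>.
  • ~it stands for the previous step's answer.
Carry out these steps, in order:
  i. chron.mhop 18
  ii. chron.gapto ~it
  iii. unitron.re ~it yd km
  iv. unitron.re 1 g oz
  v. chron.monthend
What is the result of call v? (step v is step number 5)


Step: chron.mhop[n: 18]
Result: 1951-06-09
Step: chron.gapto[d: ~it]
Result: 0
Step: unitron.re[v: ~it; u_from: yd; u_to: km]
Result: 0
Step: unitron.re[v: 1; u_from: g; u_to: oz]
Result: 1600000/45359237
Step: chron.monthend[]
Result: 1951-06-30

Answer: 1951-06-30


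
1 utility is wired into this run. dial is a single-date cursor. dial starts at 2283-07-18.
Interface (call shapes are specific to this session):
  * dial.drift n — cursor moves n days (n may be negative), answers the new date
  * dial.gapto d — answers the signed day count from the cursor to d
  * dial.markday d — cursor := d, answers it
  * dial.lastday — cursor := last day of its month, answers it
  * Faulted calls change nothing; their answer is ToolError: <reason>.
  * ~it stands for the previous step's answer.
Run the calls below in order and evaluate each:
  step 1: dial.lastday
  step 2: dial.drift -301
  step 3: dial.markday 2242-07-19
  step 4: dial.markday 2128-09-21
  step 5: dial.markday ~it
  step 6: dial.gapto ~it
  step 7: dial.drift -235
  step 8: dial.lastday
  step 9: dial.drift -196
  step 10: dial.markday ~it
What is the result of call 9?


;; lastday() : 2283-07-31
;; drift(n: -301) : 2282-10-03
;; markday(d: 2242-07-19) : 2242-07-19
;; markday(d: 2128-09-21) : 2128-09-21
;; markday(d: ~it) : 2128-09-21
;; gapto(d: ~it) : 0
;; drift(n: -235) : 2128-01-30
;; lastday() : 2128-01-31
;; drift(n: -196) : 2127-07-19
;; markday(d: ~it) : 2127-07-19

Answer: 2127-07-19


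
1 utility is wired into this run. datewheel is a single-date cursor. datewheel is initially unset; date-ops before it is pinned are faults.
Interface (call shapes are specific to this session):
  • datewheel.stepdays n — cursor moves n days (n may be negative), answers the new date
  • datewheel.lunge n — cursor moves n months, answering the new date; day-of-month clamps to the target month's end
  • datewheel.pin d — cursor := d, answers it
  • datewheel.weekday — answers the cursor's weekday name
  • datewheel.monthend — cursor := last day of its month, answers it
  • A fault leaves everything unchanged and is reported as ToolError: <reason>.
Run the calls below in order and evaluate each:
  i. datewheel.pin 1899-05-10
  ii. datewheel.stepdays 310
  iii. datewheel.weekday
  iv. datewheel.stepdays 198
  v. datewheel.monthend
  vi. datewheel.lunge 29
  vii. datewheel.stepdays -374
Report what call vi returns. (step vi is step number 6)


==> datewheel.pin(d: 1899-05-10)
<== 1899-05-10
==> datewheel.stepdays(n: 310)
<== 1900-03-16
==> datewheel.weekday()
<== Friday
==> datewheel.stepdays(n: 198)
<== 1900-09-30
==> datewheel.monthend()
<== 1900-09-30
==> datewheel.lunge(n: 29)
<== 1903-02-28
==> datewheel.stepdays(n: -374)
<== 1902-02-19

Answer: 1903-02-28


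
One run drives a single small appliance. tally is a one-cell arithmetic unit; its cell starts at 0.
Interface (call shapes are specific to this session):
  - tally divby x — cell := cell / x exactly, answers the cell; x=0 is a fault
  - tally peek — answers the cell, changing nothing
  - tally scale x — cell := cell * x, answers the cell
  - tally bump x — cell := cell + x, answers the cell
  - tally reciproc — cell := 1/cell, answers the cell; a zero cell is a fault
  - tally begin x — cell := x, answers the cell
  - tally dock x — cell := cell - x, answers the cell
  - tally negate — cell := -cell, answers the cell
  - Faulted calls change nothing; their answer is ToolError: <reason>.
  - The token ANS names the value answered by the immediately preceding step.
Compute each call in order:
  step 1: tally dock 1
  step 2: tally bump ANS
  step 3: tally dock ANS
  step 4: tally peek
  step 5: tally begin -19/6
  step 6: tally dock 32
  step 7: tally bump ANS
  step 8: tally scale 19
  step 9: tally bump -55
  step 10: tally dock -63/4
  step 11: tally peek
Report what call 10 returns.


Answer: -16507/12

Derivation:
-> tally dock(1)
<- -1
-> tally bump(ANS)
<- -2
-> tally dock(ANS)
<- 0
-> tally peek()
<- 0
-> tally begin(-19/6)
<- -19/6
-> tally dock(32)
<- -211/6
-> tally bump(ANS)
<- -211/3
-> tally scale(19)
<- -4009/3
-> tally bump(-55)
<- -4174/3
-> tally dock(-63/4)
<- -16507/12
-> tally peek()
<- -16507/12


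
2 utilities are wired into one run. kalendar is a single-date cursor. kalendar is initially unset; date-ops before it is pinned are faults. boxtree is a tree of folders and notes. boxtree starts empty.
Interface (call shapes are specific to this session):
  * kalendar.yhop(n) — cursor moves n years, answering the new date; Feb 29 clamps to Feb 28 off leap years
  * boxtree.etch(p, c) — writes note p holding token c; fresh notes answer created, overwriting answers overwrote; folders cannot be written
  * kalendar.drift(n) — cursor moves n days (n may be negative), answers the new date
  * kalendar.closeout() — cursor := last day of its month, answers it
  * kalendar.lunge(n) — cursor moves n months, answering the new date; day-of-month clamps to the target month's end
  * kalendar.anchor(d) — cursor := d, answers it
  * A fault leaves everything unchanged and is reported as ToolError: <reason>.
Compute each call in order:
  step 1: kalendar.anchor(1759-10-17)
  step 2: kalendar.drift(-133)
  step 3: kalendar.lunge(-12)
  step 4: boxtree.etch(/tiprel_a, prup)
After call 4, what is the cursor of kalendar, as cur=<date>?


Answer: cur=1758-06-06

Derivation:
~$ kalendar.anchor d→1759-10-17
= 1759-10-17
~$ kalendar.drift n→-133
= 1759-06-06
~$ kalendar.lunge n→-12
= 1758-06-06
~$ boxtree.etch p→/tiprel_a c→prup
= created


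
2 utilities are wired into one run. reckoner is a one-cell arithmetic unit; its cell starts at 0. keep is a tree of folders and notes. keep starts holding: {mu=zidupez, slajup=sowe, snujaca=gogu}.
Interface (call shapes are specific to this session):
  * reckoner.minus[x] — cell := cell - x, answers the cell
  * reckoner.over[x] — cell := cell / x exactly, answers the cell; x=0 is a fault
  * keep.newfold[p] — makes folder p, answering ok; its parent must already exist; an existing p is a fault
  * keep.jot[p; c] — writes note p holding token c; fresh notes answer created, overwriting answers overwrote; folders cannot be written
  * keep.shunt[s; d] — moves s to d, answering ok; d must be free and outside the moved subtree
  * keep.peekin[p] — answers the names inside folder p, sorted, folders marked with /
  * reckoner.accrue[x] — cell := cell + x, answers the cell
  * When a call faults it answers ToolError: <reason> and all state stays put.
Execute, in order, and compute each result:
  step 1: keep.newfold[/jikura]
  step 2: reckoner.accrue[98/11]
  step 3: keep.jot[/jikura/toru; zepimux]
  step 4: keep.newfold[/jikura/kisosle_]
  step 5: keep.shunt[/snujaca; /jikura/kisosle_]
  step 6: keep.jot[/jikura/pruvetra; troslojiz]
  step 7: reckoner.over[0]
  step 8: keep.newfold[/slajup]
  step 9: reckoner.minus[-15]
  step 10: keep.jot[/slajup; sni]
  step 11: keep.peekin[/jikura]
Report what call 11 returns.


CALL newfold[/jikura]
RET  ok
CALL accrue[98/11]
RET  98/11
CALL jot[/jikura/toru; zepimux]
RET  created
CALL newfold[/jikura/kisosle_]
RET  ok
CALL shunt[/snujaca; /jikura/kisosle_]
RET  ToolError: exists
CALL jot[/jikura/pruvetra; troslojiz]
RET  created
CALL over[0]
RET  ToolError: division by zero
CALL newfold[/slajup]
RET  ToolError: exists
CALL minus[-15]
RET  263/11
CALL jot[/slajup; sni]
RET  overwrote
CALL peekin[/jikura]
RET  [kisosle_/, pruvetra, toru]

Answer: [kisosle_/, pruvetra, toru]


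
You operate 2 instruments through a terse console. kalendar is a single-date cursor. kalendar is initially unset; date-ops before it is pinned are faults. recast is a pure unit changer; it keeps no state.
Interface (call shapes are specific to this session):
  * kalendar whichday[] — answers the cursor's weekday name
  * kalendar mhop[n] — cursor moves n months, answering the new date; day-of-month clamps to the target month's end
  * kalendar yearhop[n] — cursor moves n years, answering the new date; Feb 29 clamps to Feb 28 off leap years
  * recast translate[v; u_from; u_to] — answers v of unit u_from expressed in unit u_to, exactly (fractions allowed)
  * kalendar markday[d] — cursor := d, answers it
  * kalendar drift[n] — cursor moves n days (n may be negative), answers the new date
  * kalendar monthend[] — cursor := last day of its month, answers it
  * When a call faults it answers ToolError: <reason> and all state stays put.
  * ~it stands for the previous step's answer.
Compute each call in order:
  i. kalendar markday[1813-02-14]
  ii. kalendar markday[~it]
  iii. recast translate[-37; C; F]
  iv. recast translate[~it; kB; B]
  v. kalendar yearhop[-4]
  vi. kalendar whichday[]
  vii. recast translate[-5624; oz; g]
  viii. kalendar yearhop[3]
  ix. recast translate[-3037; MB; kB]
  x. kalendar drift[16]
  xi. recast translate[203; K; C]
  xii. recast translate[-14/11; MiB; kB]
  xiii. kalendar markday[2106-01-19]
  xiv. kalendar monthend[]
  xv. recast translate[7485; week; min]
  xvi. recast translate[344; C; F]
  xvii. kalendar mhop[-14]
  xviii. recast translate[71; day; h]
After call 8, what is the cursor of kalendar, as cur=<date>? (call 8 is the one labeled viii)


I run kalendar markday passing d: 1813-02-14, — result: 1813-02-14.
Next I call kalendar markday passing d: ~it, and observe 1813-02-14.
I invoke recast translate passing v: -37, u_from: C, u_to: F, and observe -173/5.
I invoke recast translate passing v: ~it, u_from: kB, u_to: B, and see -34600.
Next I call kalendar yearhop passing n: -4: 1809-02-14.
Using kalendar whichday(), and see Tuesday.
Invoking recast translate passing v: -5624, u_from: oz, u_to: g, and get -31887543611/200000.
Using kalendar yearhop passing n: 3, — result: 1812-02-14.
I use recast translate passing v: -3037, u_from: MB, u_to: kB, which returns -3037000.
I invoke kalendar drift passing n: 16, giving 1812-03-01.
Next I call recast translate passing v: 203, u_from: K, u_to: C, and observe -1403/20.
Now I run recast translate passing v: -14/11, u_from: MiB, u_to: kB, and get -1835008/1375.
Then kalendar markday passing d: 2106-01-19, → 2106-01-19.
Calling kalendar monthend(), → 2106-01-31.
I invoke recast translate passing v: 7485, u_from: week, u_to: min, — result: 75448800.
Then recast translate passing v: 344, u_from: C, u_to: F, — result: 3256/5.
Invoking kalendar mhop passing n: -14, — result: 2104-11-30.
I use recast translate passing v: 71, u_from: day, u_to: h: 1704.

Answer: cur=1812-02-14


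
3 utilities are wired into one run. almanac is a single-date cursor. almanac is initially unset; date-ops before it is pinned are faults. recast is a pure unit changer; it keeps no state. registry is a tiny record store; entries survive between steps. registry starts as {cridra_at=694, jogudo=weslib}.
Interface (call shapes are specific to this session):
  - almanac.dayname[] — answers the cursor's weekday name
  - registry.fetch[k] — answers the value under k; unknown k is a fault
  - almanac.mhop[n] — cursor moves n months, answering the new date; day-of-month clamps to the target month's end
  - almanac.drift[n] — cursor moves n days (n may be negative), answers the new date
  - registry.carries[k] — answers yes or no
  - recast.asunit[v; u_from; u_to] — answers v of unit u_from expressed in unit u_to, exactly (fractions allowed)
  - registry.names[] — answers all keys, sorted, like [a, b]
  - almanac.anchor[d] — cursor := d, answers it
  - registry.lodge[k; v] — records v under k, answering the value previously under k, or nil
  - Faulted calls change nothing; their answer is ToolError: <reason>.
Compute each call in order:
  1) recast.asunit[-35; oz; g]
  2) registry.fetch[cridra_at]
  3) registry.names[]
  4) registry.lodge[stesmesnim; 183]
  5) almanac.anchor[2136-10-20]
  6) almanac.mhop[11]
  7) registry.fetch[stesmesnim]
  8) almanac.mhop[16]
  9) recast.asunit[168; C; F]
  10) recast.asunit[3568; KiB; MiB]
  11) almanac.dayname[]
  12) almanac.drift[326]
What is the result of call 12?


CALL recast.asunit[v='-35'; u_from='oz'; u_to='g']
RET  -317514659/320000
CALL registry.fetch[k='cridra_at']
RET  694
CALL registry.names[]
RET  [cridra_at, jogudo]
CALL registry.lodge[k='stesmesnim'; v='183']
RET  nil
CALL almanac.anchor[d='2136-10-20']
RET  2136-10-20
CALL almanac.mhop[n='11']
RET  2137-09-20
CALL registry.fetch[k='stesmesnim']
RET  183
CALL almanac.mhop[n='16']
RET  2139-01-20
CALL recast.asunit[v='168'; u_from='C'; u_to='F']
RET  1672/5
CALL recast.asunit[v='3568'; u_from='KiB'; u_to='MiB']
RET  223/64
CALL almanac.dayname[]
RET  Tuesday
CALL almanac.drift[n='326']
RET  2139-12-12

Answer: 2139-12-12


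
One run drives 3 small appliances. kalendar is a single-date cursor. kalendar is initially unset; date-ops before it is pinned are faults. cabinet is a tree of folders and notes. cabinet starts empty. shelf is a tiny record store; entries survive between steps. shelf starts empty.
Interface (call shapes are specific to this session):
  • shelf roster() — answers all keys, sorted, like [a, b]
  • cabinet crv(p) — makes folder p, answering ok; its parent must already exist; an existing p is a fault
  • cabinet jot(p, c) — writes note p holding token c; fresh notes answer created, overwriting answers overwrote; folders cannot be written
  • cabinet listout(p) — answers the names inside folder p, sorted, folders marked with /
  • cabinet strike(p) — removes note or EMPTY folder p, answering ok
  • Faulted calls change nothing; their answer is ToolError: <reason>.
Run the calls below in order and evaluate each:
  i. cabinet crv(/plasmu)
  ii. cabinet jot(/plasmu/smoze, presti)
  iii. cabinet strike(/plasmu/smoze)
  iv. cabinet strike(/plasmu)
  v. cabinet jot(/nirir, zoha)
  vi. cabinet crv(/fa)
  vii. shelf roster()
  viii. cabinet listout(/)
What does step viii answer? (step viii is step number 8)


! cabinet crv(/plasmu) == ok
! cabinet jot(/plasmu/smoze, presti) == created
! cabinet strike(/plasmu/smoze) == ok
! cabinet strike(/plasmu) == ok
! cabinet jot(/nirir, zoha) == created
! cabinet crv(/fa) == ok
! shelf roster() == []
! cabinet listout(/) == [fa/, nirir]

Answer: [fa/, nirir]
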